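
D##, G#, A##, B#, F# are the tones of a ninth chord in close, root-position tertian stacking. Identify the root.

Stacking in thirds gives G# – B# – D## – F# – A##, so G# is the root — G# dominant seventh sharp nine sharp five.

G#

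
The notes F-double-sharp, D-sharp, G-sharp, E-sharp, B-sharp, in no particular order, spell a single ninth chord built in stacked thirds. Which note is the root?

E-sharp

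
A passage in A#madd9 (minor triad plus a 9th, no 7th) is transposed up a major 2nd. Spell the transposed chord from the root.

B# – D# – F## – C##

A# up a major 2nd → B#. New chord: B# minor added-ninth.
- root: B#
- minor 3rd: D#
- perfect 5th: F##
- major 9th: C##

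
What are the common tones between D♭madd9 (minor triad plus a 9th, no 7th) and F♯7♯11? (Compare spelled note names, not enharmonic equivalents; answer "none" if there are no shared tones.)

D♭madd9: D♭ F♭ A♭ E♭
F♯7♯11: F♯ A♯ C♯ E B♯
Common to both → none.

none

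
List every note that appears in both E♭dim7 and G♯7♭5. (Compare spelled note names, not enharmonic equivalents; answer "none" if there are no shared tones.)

none

E♭dim7 = Eb, Gb, Bbb, Dbb.
G♯7♭5 = G#, B#, D, F#.
Shared: none.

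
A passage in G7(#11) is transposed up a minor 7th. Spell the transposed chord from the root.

Transposed root: G → F (minor 7th up). So we spell F dominant seventh sharp eleven:
root → F
3rd (major 3rd) → A
5th (perfect 5th) → C
7th (minor 7th) → Eb
11th (augmented 11th) → B

F, A, C, Eb, B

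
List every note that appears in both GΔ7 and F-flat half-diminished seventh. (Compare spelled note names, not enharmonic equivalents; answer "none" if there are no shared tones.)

none

GΔ7: G B D F#
F-flat half-diminished seventh: Fb Abb Cbb Ebb
Common to both → none.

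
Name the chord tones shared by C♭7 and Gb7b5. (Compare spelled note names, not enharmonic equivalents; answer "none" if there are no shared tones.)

C♭7 = Cb, Eb, Gb, Bbb.
Gb7b5 = Gb, Bb, Dbb, Fb.
Shared: Gb.

Gb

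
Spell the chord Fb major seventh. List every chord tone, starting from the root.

Fb, Ab, Cb, Eb

Fb major seventh is a major seventh built on Fb.
Fb — root
Ab — major 3rd
Cb — perfect 5th
Eb — major 7th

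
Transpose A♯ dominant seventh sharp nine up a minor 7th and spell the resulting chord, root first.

G# – B# – D# – F# – A##

A minor 7th up from A# is G#, so the new chord is G# dominant seventh sharp nine.
G# — root
B# — major 3rd
D# — perfect 5th
F# — minor 7th
A## — augmented 9th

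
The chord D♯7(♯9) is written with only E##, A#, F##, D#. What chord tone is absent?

C#

D♯7(♯9) = D#, F##, A#, C#, E##. The voicing lacks the 7th (minor 7th), C#.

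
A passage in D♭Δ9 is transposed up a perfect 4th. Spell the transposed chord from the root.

Transposed root: Db → Gb (perfect 4th up). So we spell Gb major ninth:
- root: Gb
- major 3rd: Bb
- perfect 5th: Db
- major 7th: F
- major 9th: Ab

Gb, Bb, Db, F, Ab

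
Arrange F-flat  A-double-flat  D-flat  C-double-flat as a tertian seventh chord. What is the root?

D-flat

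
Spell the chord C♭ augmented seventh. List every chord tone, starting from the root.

C♭ – E♭ – G – B𝄫

Root C♭, quality augmented seventh:
root → C♭
3rd (major 3rd) → E♭
5th (augmented 5th) → G
7th (minor 7th) → B𝄫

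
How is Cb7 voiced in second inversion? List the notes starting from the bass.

Gb  Bbb  Cb  Eb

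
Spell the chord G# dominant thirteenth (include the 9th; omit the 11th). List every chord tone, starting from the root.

Root G-sharp, quality dominant thirteenth:
G-sharp — root
B-sharp — major 3rd
D-sharp — perfect 5th
F-sharp — minor 7th
A-sharp — major 9th
E-sharp — major 13th

G-sharp B-sharp D-sharp F-sharp A-sharp E-sharp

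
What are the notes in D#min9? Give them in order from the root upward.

D#, F#, A#, C#, E#

Root D#, quality minor ninth:
Root: D#
Minor 3rd (3rd): F#
Perfect 5th (5th): A#
Minor 7th (7th): C#
Major 9th (9th): E#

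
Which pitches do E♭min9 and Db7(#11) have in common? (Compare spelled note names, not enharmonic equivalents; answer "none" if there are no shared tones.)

D♭, F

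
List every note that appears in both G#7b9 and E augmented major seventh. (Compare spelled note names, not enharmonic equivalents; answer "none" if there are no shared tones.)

G#, B#, D#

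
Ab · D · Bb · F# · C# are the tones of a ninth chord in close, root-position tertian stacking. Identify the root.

Bb

Stacking in thirds gives Bb – D – F# – Ab – C#, so Bb is the root — Bb dominant seventh sharp nine sharp five.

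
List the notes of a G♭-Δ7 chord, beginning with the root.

G♭, B𝄫, D♭, F

Root G♭, quality minor-major seventh:
Root: G♭
Minor 3rd (3rd): B𝄫
Perfect 5th (5th): D♭
Major 7th (7th): F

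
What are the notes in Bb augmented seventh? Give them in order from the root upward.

B-flat, D, F-sharp, A-flat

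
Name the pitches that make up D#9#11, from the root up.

Root D#, quality dominant ninth sharp eleven:
Root: D#
Major 3rd (3rd): F##
Perfect 5th (5th): A#
Minor 7th (7th): C#
Major 9th (9th): E#
Augmented 11th (11th): G##

D#, F##, A#, C#, E#, G##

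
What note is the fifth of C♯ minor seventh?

G-sharp

Root of C♯ minor seventh = C-sharp. The 5th is a perfect 5th: C-sharp up a perfect 5th → G-sharp.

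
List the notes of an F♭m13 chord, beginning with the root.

F♭m13 is a minor thirteenth built on F♭.
root → F♭
3rd (minor 3rd) → A𝄫
5th (perfect 5th) → C♭
7th (minor 7th) → E𝄫
9th (major 9th) → G♭
11th (perfect 11th) → B𝄫
13th (major 13th) → D♭

F♭, A𝄫, C♭, E𝄫, G♭, B𝄫, D♭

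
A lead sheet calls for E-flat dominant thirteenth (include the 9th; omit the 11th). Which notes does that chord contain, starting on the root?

E-flat  G  B-flat  D-flat  F  C

Root E-flat, quality dominant thirteenth:
E-flat — root
G — major 3rd
B-flat — perfect 5th
D-flat — minor 7th
F — major 9th
C — major 13th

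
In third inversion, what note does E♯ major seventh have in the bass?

D##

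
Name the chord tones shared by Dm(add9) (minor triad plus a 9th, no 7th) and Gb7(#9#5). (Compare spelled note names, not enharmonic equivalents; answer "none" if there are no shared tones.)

D  A

Dm(add9) = D, F, A, E.
Gb7(#9#5) = Gb, Bb, D, Fb, A.
Shared: D, A.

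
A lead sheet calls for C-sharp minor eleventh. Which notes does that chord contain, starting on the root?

C#, E, G#, B, D#, F#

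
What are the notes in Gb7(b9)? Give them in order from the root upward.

Gb Bb Db Fb Abb

Root Gb, quality dominant seventh flat nine:
Root: Gb
Major 3rd (3rd): Bb
Perfect 5th (5th): Db
Minor 7th (7th): Fb
Minor 9th (9th): Abb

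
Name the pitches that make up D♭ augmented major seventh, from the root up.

D♭ augmented major seventh is an augmented major seventh built on Db.
root → Db
3rd (major 3rd) → F
5th (augmented 5th) → A
7th (major 7th) → C

Db, F, A, C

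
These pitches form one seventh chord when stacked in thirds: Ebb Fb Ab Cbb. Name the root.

Fb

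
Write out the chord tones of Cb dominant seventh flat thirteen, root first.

Root C♭, quality dominant seventh flat thirteen:
root → C♭
3rd (major 3rd) → E♭
5th (perfect 5th) → G♭
7th (minor 7th) → B𝄫
13th (minor 13th) → A𝄫

C♭ – E♭ – G♭ – B𝄫 – A𝄫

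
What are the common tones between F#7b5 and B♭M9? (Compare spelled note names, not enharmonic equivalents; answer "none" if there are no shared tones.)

F#7b5 = F♯, A♯, C, E.
B♭M9 = B♭, D, F, A, C.
Shared: C.

C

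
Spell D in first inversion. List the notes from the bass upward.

F#, A, D

D = D–F#–A; first inversion → third (F#) lowest.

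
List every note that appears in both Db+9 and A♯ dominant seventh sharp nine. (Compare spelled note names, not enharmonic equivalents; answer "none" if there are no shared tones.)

Db+9: Db F A Cb Eb
A♯ dominant seventh sharp nine: A# C## E# G# B##
Common to both → none.

none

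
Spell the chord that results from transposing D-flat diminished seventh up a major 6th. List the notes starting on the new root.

Transposed root: D-flat → B-flat (major 6th up). So we spell B-flat diminished seventh:
root → B-flat
3rd (minor 3rd) → D-flat
5th (diminished 5th) → F-flat
7th (diminished 7th) → A-double-flat

B-flat, D-flat, F-flat, A-double-flat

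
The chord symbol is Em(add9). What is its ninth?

F#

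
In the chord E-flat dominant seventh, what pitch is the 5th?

B-flat

E-flat dominant seventh is built on E-flat; its 5th is a perfect 5th above the root.
A fifth above E uses the letter B, and the perfect 5th above E-flat is B-flat.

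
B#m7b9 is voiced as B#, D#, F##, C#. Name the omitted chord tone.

A#

B#m7b9 = B#, D#, F##, A#, C#. The voicing lacks the 7th (minor 7th), A#.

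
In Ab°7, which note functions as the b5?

Root of Ab°7 = Ab. The 5th is a diminished 5th: Ab up a diminished 5th → Ebb.

Ebb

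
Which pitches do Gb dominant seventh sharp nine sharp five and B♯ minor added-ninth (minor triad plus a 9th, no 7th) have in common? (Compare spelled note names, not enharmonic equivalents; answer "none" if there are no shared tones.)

Gb dominant seventh sharp nine sharp five: G-flat B-flat D F-flat A
B♯ minor added-ninth: B-sharp D-sharp F-double-sharp C-double-sharp
Common to both → none.

none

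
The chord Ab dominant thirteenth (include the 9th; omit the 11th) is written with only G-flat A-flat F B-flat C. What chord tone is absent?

Ab dominant thirteenth = A-flat, C, E-flat, G-flat, B-flat, F. The voicing lacks the 5th (perfect 5th), E-flat.

E-flat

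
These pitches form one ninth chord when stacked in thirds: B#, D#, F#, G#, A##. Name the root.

Arranged so that each adjacent pair is a third by letter name: G# – B# – D# – F# – A##.
The bottom of that stack, G#, is the root (this is G# dominant seventh sharp nine).

G#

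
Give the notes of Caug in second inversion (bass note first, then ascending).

G# C E

Caug = C–E–G#; second inversion → fifth (G#) lowest.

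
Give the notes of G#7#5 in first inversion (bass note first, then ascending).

B# D## F# G#

In root position, G#7#5 is G#–B#–D##–F#.
First inversion puts the third (B#) in the bass.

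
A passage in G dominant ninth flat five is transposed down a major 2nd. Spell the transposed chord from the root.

G down a major 2nd → F. New chord: F dominant ninth flat five.
F — root
A — major 3rd
Cb — diminished 5th
Eb — minor 7th
G — major 9th

F, A, Cb, Eb, G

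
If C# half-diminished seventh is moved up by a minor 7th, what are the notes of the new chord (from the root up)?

Transposed root: C# → B (minor 7th up). So we spell B half-diminished seventh:
root → B
3rd (minor 3rd) → D
5th (diminished 5th) → F
7th (minor 7th) → A

B – D – F – A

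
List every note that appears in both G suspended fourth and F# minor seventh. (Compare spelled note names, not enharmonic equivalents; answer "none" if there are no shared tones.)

G suspended fourth: G C D
F# minor seventh: F-sharp A C-sharp E
Common to both → none.

none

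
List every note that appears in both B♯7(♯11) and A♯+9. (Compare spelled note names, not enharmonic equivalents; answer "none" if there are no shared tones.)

B#, A#, E##

B♯7(♯11) = B#, D##, F##, A#, E##.
A♯+9 = A#, C##, E##, G#, B#.
Shared: B#, A#, E##.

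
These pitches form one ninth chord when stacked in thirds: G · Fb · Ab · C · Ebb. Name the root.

Arranged so that each adjacent pair is a third by letter name: Fb – Ab – C – Ebb – G.
The bottom of that stack, Fb, is the root (this is Fb dominant seventh sharp nine sharp five).

Fb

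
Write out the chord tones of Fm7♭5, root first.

F, Ab, Cb, Eb

Fm7♭5 is a half-diminished seventh built on F.
Root: F
Minor 3rd (3rd): Ab
Diminished 5th (5th): Cb
Minor 7th (7th): Eb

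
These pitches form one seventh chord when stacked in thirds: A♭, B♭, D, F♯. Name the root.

B♭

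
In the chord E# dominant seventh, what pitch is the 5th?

E# dominant seventh is built on E-sharp; its 5th is a perfect 5th above the root.
A fifth above E uses the letter B, and the perfect 5th above E-sharp is B-sharp.

B-sharp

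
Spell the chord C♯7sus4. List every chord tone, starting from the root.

C# – F# – G# – B

Root C#, quality dominant seventh suspended fourth:
C# — root
F# — perfect 4th
G# — perfect 5th
B — minor 7th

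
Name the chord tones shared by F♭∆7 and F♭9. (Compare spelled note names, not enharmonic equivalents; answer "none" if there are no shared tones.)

Fb, Ab, Cb

F♭∆7 = Fb, Ab, Cb, Eb.
F♭9 = Fb, Ab, Cb, Ebb, Gb.
Shared: Fb, Ab, Cb.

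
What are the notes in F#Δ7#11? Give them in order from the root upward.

F♯, A♯, C♯, E♯, B♯

F#Δ7#11 is a major seventh sharp eleven built on F♯.
F♯ — root
A♯ — major 3rd
C♯ — perfect 5th
E♯ — major 7th
B♯ — augmented 11th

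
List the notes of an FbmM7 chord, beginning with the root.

F♭ A𝄫 C♭ E♭

FbmM7: minor-major seventh on F♭.
root → F♭
3rd (minor 3rd) → A𝄫
5th (perfect 5th) → C♭
7th (major 7th) → E♭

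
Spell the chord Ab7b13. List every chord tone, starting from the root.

A♭, C, E♭, G♭, F♭

Root A♭, quality dominant seventh flat thirteen:
- root: A♭
- major 3rd: C
- perfect 5th: E♭
- minor 7th: G♭
- minor 13th: F♭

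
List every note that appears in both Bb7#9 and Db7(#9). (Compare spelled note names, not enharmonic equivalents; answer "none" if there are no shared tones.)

F – Ab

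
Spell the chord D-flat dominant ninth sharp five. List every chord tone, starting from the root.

Root D-flat, quality dominant ninth sharp five:
- root: D-flat
- major 3rd: F
- augmented 5th: A
- minor 7th: C-flat
- major 9th: E-flat

D-flat  F  A  C-flat  E-flat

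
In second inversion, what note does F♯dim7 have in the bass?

F♯dim7 = F#–A–C–Eb. Second inversion → fifth in the bass = C.

C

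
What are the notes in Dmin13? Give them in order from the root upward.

D F A C E G B

Dmin13: minor thirteenth on D.
Root: D
Minor 3rd (3rd): F
Perfect 5th (5th): A
Minor 7th (7th): C
Major 9th (9th): E
Perfect 11th (11th): G
Major 13th (13th): B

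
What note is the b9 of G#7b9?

A

G#7b9 is built on G#; its 9th is a minor 9th above the root.
A second above G uses the letter A, and the minor 9th above G# is A.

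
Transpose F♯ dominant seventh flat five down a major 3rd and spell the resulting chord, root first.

D F# Ab C

F# down a major 3rd → D. New chord: D dominant seventh flat five.
- root: D
- major 3rd: F#
- diminished 5th: Ab
- minor 7th: C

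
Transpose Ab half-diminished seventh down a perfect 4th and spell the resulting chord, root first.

A perfect 4th down from A-flat is E-flat, so the new chord is E-flat half-diminished seventh.
E-flat — root
G-flat — minor 3rd
B-double-flat — diminished 5th
D-flat — minor 7th

E-flat  G-flat  B-double-flat  D-flat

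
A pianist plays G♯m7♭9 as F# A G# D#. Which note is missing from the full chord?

B

The full G♯m7♭9 chord is G#, B, D#, F#, A.
Comparing with the voicing, the minor 3rd (3rd) — B — is absent.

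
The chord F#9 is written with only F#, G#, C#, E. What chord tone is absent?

A#

F#9 = F#, A#, C#, E, G#. The voicing lacks the 3rd (major 3rd), A#.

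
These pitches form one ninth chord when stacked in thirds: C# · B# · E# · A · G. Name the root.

A

Arranged so that each adjacent pair is a third by letter name: A – C# – E# – G – B#.
The bottom of that stack, A, is the root (this is A dominant seventh sharp nine sharp five).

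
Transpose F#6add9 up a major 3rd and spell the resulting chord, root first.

A♯, C𝄪, E♯, F𝄪, B♯

Transposed root: F♯ → A♯ (major 3rd up). So we spell A♯ six-nine:
Root: A♯
Major 3rd (3rd): C𝄪
Perfect 5th (5th): E♯
Major 6th (6th): F𝄪
Major 9th (9th): B♯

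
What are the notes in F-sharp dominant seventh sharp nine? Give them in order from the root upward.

F-sharp dominant seventh sharp nine: dominant seventh sharp nine on F-sharp.
- root: F-sharp
- major 3rd: A-sharp
- perfect 5th: C-sharp
- minor 7th: E
- augmented 9th: G-double-sharp

F-sharp A-sharp C-sharp E G-double-sharp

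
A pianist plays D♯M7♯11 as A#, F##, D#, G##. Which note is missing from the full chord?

The full D♯M7♯11 chord is D#, F##, A#, C##, G##.
Comparing with the voicing, the major 7th (7th) — C## — is absent.

C##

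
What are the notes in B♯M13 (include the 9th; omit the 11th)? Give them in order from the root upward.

B#  D##  F##  A##  C##  G##

B♯M13 is a major thirteenth built on B#.
Root: B#
Major 3rd (3rd): D##
Perfect 5th (5th): F##
Major 7th (7th): A##
Major 9th (9th): C##
Major 13th (13th): G##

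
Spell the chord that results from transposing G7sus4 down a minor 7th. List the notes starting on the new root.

A, D, E, G

A minor 7th down from G is A, so the new chord is A dominant seventh suspended fourth.
root → A
4th (perfect 4th) → D
5th (perfect 5th) → E
7th (minor 7th) → G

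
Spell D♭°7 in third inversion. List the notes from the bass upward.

In root position, D♭°7 is D♭–F♭–A𝄫–C𝄫.
Third inversion puts the seventh (C𝄫) in the bass.

C𝄫, D♭, F♭, A𝄫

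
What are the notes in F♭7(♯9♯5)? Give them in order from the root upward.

F♭ – A♭ – C – E𝄫 – G

F♭7(♯9♯5): dominant seventh sharp nine sharp five on F♭.
root → F♭
3rd (major 3rd) → A♭
5th (augmented 5th) → C
7th (minor 7th) → E𝄫
9th (augmented 9th) → G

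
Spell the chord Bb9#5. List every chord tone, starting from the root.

Root B♭, quality dominant ninth sharp five:
Root: B♭
Major 3rd (3rd): D
Augmented 5th (5th): F♯
Minor 7th (7th): A♭
Major 9th (9th): C

B♭  D  F♯  A♭  C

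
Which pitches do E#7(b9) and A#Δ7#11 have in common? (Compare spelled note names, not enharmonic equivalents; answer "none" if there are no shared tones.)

E#7(b9) = E#, G##, B#, D#, F#.
A#Δ7#11 = A#, C##, E#, G##, D##.
Shared: E#, G##.

E#, G##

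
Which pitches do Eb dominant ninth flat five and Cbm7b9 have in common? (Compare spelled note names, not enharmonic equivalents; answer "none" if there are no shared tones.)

B𝄫

Eb dominant ninth flat five: E♭ G B𝄫 D♭ F
Cbm7b9: C♭ E𝄫 G♭ B𝄫 D𝄫
Common to both → B𝄫.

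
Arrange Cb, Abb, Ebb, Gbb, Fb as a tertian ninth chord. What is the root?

Fb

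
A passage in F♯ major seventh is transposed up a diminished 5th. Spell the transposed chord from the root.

A diminished 5th up from F# is C, so the new chord is C major seventh.
Root: C
Major 3rd (3rd): E
Perfect 5th (5th): G
Major 7th (7th): B

C – E – G – B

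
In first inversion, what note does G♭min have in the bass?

G♭min in root position is Gb–Bbb–Db.
First inversion places the third in the bass, which is Bbb.

Bbb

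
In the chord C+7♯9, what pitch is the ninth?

D♯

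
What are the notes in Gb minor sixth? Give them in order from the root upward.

Gb minor sixth: minor sixth on G-flat.
G-flat — root
B-double-flat — minor 3rd
D-flat — perfect 5th
E-flat — major 6th

G-flat, B-double-flat, D-flat, E-flat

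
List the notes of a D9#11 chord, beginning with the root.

D – F# – A – C – E – G#

Root D, quality dominant ninth sharp eleven:
D — root
F# — major 3rd
A — perfect 5th
C — minor 7th
E — major 9th
G# — augmented 11th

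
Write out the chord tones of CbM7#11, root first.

CbM7#11 is a major seventh sharp eleven built on C♭.
C♭ — root
E♭ — major 3rd
G♭ — perfect 5th
B♭ — major 7th
F — augmented 11th

C♭, E♭, G♭, B♭, F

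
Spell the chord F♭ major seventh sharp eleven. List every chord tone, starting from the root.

F♭ major seventh sharp eleven is a major seventh sharp eleven built on Fb.
Fb — root
Ab — major 3rd
Cb — perfect 5th
Eb — major 7th
Bb — augmented 11th

Fb  Ab  Cb  Eb  Bb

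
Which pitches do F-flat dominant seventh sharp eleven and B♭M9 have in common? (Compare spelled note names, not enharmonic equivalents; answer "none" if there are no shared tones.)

B♭

F-flat dominant seventh sharp eleven = F♭, A♭, C♭, E𝄫, B♭.
B♭M9 = B♭, D, F, A, C.
Shared: B♭.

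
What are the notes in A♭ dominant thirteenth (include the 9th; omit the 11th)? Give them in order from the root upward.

A-flat – C – E-flat – G-flat – B-flat – F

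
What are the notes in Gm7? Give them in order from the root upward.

G – Bb – D – F

Gm7 is a minor seventh built on G.
root → G
3rd (minor 3rd) → Bb
5th (perfect 5th) → D
7th (minor 7th) → F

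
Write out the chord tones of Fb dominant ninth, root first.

Fb – Ab – Cb – Ebb – Gb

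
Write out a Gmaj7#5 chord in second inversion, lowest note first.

Gmaj7#5 = G–B–D♯–F♯; second inversion → fifth (D♯) lowest.

D♯ F♯ G B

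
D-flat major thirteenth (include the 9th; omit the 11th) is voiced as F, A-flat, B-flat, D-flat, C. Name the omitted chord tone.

E-flat

D-flat major thirteenth = D-flat, F, A-flat, C, E-flat, B-flat. The voicing lacks the 9th (major 9th), E-flat.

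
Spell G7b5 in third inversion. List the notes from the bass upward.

F, G, B, Db

In root position, G7b5 is G–B–Db–F.
Third inversion puts the seventh (F) in the bass.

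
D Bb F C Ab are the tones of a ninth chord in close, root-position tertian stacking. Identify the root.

Bb

Arranged so that each adjacent pair is a third by letter name: Bb – D – F – Ab – C.
The bottom of that stack, Bb, is the root (this is Bb dominant ninth).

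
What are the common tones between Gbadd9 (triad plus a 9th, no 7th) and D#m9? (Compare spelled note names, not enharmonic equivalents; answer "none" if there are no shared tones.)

Gbadd9: Gb Bb Db Ab
D#m9: D# F# A# C# E#
Common to both → none.

none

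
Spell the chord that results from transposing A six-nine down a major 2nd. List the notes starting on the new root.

A major 2nd down from A is G, so the new chord is G six-nine.
Root: G
Major 3rd (3rd): B
Perfect 5th (5th): D
Major 6th (6th): E
Major 9th (9th): A

G, B, D, E, A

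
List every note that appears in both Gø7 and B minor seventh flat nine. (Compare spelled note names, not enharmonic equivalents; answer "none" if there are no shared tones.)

Gø7 = G, B♭, D♭, F.
B minor seventh flat nine = B, D, F♯, A, C.
Shared: none.

none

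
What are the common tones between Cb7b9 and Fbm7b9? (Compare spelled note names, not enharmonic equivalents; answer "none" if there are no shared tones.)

Cb7b9: Cb Eb Gb Bbb Dbb
Fbm7b9: Fb Abb Cb Ebb Gbb
Common to both → Cb.

Cb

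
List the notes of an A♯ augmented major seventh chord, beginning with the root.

A-sharp C-double-sharp E-double-sharp G-double-sharp

A♯ augmented major seventh is an augmented major seventh built on A-sharp.
- root: A-sharp
- major 3rd: C-double-sharp
- augmented 5th: E-double-sharp
- major 7th: G-double-sharp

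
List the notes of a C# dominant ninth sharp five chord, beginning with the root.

C# E# G## B D#

Root C#, quality dominant ninth sharp five:
- root: C#
- major 3rd: E#
- augmented 5th: G##
- minor 7th: B
- major 9th: D#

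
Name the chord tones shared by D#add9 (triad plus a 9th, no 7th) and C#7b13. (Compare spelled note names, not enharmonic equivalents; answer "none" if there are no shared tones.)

D#add9 = D#, F##, A#, E#.
C#7b13 = C#, E#, G#, B, A.
Shared: E#.

E#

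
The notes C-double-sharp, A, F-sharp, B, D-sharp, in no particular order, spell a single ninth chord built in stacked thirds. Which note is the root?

B

Stacking in thirds gives B – D-sharp – F-sharp – A – C-double-sharp, so B is the root — B dominant seventh sharp nine.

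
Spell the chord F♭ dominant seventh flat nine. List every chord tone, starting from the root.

F-flat, A-flat, C-flat, E-double-flat, G-double-flat

F♭ dominant seventh flat nine: dominant seventh flat nine on F-flat.
- root: F-flat
- major 3rd: A-flat
- perfect 5th: C-flat
- minor 7th: E-double-flat
- minor 9th: G-double-flat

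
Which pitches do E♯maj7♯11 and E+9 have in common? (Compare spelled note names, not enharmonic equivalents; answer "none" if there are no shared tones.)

E♯maj7♯11: E# G## B# D## A##
E+9: E G# B# D F#
Common to both → B#.

B#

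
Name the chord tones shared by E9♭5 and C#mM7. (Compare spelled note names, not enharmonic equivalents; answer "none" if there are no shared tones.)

E9♭5: E G# Bb D F#
C#mM7: C# E G# B#
Common to both → E, G#.

E, G#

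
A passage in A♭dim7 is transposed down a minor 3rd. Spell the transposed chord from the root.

F – Ab – Cb – Ebb

Transposed root: Ab → F (minor 3rd down). So we spell F diminished seventh:
Root: F
Minor 3rd (3rd): Ab
Diminished 5th (5th): Cb
Diminished 7th (7th): Ebb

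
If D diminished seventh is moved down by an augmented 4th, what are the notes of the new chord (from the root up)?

Transposed root: D → A-flat (augmented 4th down). So we spell A-flat diminished seventh:
A-flat — root
C-flat — minor 3rd
E-double-flat — diminished 5th
G-double-flat — diminished 7th

A-flat  C-flat  E-double-flat  G-double-flat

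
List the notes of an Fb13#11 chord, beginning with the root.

Fb13#11: dominant thirteenth sharp eleven on F♭.
F♭ — root
A♭ — major 3rd
C♭ — perfect 5th
E𝄫 — minor 7th
G♭ — major 9th
B♭ — augmented 11th
D♭ — major 13th

F♭  A♭  C♭  E𝄫  G♭  B♭  D♭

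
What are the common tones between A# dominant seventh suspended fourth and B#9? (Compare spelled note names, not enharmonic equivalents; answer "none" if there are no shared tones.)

A#

A# dominant seventh suspended fourth: A# D# E# G#
B#9: B# D## F## A# C##
Common to both → A#.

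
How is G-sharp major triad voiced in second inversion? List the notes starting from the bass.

D# G# B#

G-sharp major triad = G#–B#–D#; second inversion → fifth (D#) lowest.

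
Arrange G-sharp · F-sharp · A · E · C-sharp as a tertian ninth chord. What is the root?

Stacking in thirds gives F-sharp – A – C-sharp – E – G-sharp, so F-sharp is the root — F-sharp minor ninth.

F-sharp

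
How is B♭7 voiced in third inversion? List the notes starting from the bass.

A♭, B♭, D, F

B♭7 = B♭–D–F–A♭; third inversion → seventh (A♭) lowest.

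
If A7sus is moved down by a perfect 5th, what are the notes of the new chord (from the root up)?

A perfect 5th down from A is D, so the new chord is D dominant seventh suspended fourth.
D — root
G — perfect 4th
A — perfect 5th
C — minor 7th

D, G, A, C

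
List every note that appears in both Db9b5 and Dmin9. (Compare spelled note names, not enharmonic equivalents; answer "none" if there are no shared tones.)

F

Db9b5 = Db, F, Abb, Cb, Eb.
Dmin9 = D, F, A, C, E.
Shared: F.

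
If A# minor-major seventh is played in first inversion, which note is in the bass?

C-sharp

A# minor-major seventh = A-sharp–C-sharp–E-sharp–G-double-sharp. First inversion → third in the bass = C-sharp.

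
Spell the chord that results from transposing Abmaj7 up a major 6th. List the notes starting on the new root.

Transposed root: Ab → F (major 6th up). So we spell F major seventh:
F — root
A — major 3rd
C — perfect 5th
E — major 7th

F, A, C, E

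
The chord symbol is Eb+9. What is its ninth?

F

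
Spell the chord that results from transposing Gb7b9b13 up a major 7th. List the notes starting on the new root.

A major 7th up from Gb is F, so the new chord is F dominant seventh flat nine flat thirteen.
- root: F
- major 3rd: A
- perfect 5th: C
- minor 7th: Eb
- minor 9th: Gb
- minor 13th: Db

F  A  C  Eb  Gb  Db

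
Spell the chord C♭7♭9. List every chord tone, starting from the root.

C♭7♭9: dominant seventh flat nine on C♭.
- root: C♭
- major 3rd: E♭
- perfect 5th: G♭
- minor 7th: B𝄫
- minor 9th: D𝄫

C♭ E♭ G♭ B𝄫 D𝄫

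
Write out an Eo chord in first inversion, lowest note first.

G  Bb  E

In root position, Eo is E–G–Bb.
First inversion puts the third (G) in the bass.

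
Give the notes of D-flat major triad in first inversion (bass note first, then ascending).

D-flat major triad = D-flat–F–A-flat; first inversion → third (F) lowest.

F – A-flat – D-flat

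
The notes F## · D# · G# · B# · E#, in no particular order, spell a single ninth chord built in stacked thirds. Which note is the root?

E#

Stacking in thirds gives E# – G# – B# – D# – F##, so E# is the root — E# minor ninth.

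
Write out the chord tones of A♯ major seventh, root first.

A♯  C𝄪  E♯  G𝄪

A♯ major seventh is a major seventh built on A♯.
- root: A♯
- major 3rd: C𝄪
- perfect 5th: E♯
- major 7th: G𝄪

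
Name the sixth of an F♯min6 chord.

D#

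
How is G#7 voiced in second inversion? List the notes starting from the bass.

In root position, G#7 is G#–B#–D#–F#.
Second inversion puts the fifth (D#) in the bass.

D# F# G# B#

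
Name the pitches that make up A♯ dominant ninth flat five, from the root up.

A♯ C𝄪 E G♯ B♯

A♯ dominant ninth flat five: dominant ninth flat five on A♯.
- root: A♯
- major 3rd: C𝄪
- diminished 5th: E
- minor 7th: G♯
- major 9th: B♯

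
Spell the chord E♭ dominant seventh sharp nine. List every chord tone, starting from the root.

E-flat G B-flat D-flat F-sharp

Root E-flat, quality dominant seventh sharp nine:
root → E-flat
3rd (major 3rd) → G
5th (perfect 5th) → B-flat
7th (minor 7th) → D-flat
9th (augmented 9th) → F-sharp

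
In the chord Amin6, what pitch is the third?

Root of Amin6 = A. The 3rd is a minor 3rd: A up a minor 3rd → C.

C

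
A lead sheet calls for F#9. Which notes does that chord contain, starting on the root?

F#9 is a dominant ninth built on F♯.
F♯ — root
A♯ — major 3rd
C♯ — perfect 5th
E — minor 7th
G♯ — major 9th

F♯, A♯, C♯, E, G♯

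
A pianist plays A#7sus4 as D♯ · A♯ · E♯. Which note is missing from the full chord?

G♯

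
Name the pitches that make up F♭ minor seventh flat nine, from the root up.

F♭ minor seventh flat nine is a minor seventh flat nine built on Fb.
Fb — root
Abb — minor 3rd
Cb — perfect 5th
Ebb — minor 7th
Gbb — minor 9th

Fb  Abb  Cb  Ebb  Gbb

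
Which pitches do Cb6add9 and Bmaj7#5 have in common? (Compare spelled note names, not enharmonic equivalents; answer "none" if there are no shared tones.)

none

Cb6add9 = Cb, Eb, Gb, Ab, Db.
Bmaj7#5 = B, D#, F##, A#.
Shared: none.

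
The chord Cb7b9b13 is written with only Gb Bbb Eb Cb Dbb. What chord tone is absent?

Abb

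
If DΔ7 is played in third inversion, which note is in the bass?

DΔ7 in root position is D–F#–A–C#.
Third inversion places the seventh in the bass, which is C#.

C#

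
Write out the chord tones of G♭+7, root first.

Gb Bb D Fb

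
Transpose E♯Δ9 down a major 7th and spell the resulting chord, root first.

F♯ – A♯ – C♯ – E♯ – G♯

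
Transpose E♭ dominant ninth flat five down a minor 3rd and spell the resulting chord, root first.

C E Gb Bb D

Transposed root: Eb → C (minor 3rd down). So we spell C dominant ninth flat five:
Root: C
Major 3rd (3rd): E
Diminished 5th (5th): Gb
Minor 7th (7th): Bb
Major 9th (9th): D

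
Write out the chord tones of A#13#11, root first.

A#  C##  E#  G#  B#  D##  F##

A#13#11 is a dominant thirteenth sharp eleven built on A#.
A# — root
C## — major 3rd
E# — perfect 5th
G# — minor 7th
B# — major 9th
D## — augmented 11th
F## — major 13th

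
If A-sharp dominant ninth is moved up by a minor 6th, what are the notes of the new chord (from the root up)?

F-sharp – A-sharp – C-sharp – E – G-sharp

A-sharp up a minor 6th → F-sharp. New chord: F-sharp dominant ninth.
Root: F-sharp
Major 3rd (3rd): A-sharp
Perfect 5th (5th): C-sharp
Minor 7th (7th): E
Major 9th (9th): G-sharp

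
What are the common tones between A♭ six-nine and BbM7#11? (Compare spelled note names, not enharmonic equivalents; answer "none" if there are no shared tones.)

A♭ six-nine: A♭ C E♭ F B♭
BbM7#11: B♭ D F A E
Common to both → F, B♭.

F – B♭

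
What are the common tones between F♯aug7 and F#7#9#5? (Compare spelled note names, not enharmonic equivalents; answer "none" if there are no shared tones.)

F♯aug7 = F#, A#, C##, E.
F#7#9#5 = F#, A#, C##, E, G##.
Shared: F#, A#, C##, E.

F#, A#, C##, E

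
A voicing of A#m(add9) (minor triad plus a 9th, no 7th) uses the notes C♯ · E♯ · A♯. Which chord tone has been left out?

B♯

A#m(add9) = A♯, C♯, E♯, B♯. The voicing lacks the 9th (major 9th), B♯.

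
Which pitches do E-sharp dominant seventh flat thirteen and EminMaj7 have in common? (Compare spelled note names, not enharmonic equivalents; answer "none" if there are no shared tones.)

D♯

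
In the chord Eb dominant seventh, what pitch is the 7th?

Eb dominant seventh is built on E♭; its 7th is a minor 7th above the root.
A seventh above E uses the letter D, and the minor 7th above E♭ is D♭.

D♭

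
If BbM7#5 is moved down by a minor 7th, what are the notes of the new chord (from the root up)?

Transposed root: B♭ → C (minor 7th down). So we spell C augmented major seventh:
C — root
E — major 3rd
G♯ — augmented 5th
B — major 7th

C – E – G♯ – B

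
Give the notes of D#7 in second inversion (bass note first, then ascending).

A#  C#  D#  F##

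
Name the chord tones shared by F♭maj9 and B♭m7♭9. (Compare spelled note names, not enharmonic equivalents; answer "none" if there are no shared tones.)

F♭maj9 = Fb, Ab, Cb, Eb, Gb.
B♭m7♭9 = Bb, Db, F, Ab, Cb.
Shared: Ab, Cb.

Ab Cb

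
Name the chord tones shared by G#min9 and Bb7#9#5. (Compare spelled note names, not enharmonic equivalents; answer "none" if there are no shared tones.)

F#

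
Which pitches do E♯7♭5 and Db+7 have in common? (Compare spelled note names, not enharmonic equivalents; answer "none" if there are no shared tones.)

none

E♯7♭5 = E♯, G𝄪, B, D♯.
Db+7 = D♭, F, A, C♭.
Shared: none.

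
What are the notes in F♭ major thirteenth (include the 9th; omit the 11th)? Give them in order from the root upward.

Root Fb, quality major thirteenth:
- root: Fb
- major 3rd: Ab
- perfect 5th: Cb
- major 7th: Eb
- major 9th: Gb
- major 13th: Db

Fb  Ab  Cb  Eb  Gb  Db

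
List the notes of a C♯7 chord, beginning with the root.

C#  E#  G#  B

C♯7: dominant seventh on C#.
Root: C#
Major 3rd (3rd): E#
Perfect 5th (5th): G#
Minor 7th (7th): B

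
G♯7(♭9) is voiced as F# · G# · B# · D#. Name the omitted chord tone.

A

The full G♯7(♭9) chord is G#, B#, D#, F#, A.
Comparing with the voicing, the minor 9th (9th) — A — is absent.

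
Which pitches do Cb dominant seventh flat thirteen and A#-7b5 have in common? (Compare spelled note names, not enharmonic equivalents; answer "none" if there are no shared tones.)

none

Cb dominant seventh flat thirteen: Cb Eb Gb Bbb Abb
A#-7b5: A# C# E G#
Common to both → none.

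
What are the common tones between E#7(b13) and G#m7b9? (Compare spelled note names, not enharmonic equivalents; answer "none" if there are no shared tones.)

E#7(b13) = E♯, G𝄪, B♯, D♯, C♯.
G#m7b9 = G♯, B, D♯, F♯, A.
Shared: D♯.

D♯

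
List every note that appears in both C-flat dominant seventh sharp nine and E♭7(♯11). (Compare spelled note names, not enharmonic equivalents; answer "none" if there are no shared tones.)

E♭

C-flat dominant seventh sharp nine = C♭, E♭, G♭, B𝄫, D.
E♭7(♯11) = E♭, G, B♭, D♭, A.
Shared: E♭.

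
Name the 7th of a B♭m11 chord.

B♭m11 is built on Bb; its 7th is a minor 7th above the root.
A seventh above B uses the letter A, and the minor 7th above Bb is Ab.

Ab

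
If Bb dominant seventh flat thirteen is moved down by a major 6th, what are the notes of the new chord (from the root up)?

B-flat down a major 6th → D-flat. New chord: D-flat dominant seventh flat thirteen.
D-flat — root
F — major 3rd
A-flat — perfect 5th
C-flat — minor 7th
B-double-flat — minor 13th

D-flat, F, A-flat, C-flat, B-double-flat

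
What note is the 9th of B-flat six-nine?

C

Root of B-flat six-nine = B-flat. The 9th is a major 9th: B-flat up a major 9th → C.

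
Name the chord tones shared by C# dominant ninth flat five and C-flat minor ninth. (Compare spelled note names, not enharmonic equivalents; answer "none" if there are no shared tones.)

C# dominant ninth flat five: C-sharp E-sharp G B D-sharp
C-flat minor ninth: C-flat E-double-flat G-flat B-double-flat D-flat
Common to both → none.

none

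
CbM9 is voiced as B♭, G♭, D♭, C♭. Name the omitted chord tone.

CbM9 = C♭, E♭, G♭, B♭, D♭. The voicing lacks the 3rd (major 3rd), E♭.

E♭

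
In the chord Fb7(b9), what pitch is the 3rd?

Fb7(b9) is built on Fb; its 3rd is a major 3rd above the root.
A third above F uses the letter A, and the major 3rd above Fb is Ab.

Ab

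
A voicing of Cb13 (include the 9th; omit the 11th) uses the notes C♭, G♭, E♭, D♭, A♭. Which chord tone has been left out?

The full Cb13 chord is C♭, E♭, G♭, B𝄫, D♭, A♭.
Comparing with the voicing, the minor 7th (7th) — B𝄫 — is absent.

B𝄫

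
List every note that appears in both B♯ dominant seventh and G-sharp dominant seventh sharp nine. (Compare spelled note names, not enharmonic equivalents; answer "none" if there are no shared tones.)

B♯ dominant seventh = B-sharp, D-double-sharp, F-double-sharp, A-sharp.
G-sharp dominant seventh sharp nine = G-sharp, B-sharp, D-sharp, F-sharp, A-double-sharp.
Shared: B-sharp.

B-sharp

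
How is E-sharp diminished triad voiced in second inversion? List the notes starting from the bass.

In root position, E-sharp diminished triad is E-sharp–G-sharp–B.
Second inversion puts the fifth (B) in the bass.

B E-sharp G-sharp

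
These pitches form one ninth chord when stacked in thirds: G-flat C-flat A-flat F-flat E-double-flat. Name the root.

F-flat

Stacking in thirds gives F-flat – A-flat – C-flat – E-double-flat – G-flat, so F-flat is the root — F-flat dominant ninth.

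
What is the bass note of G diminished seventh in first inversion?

B-flat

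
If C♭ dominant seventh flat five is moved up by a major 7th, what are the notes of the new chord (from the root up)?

B-flat – D – F-flat – A-flat

A major 7th up from C-flat is B-flat, so the new chord is B-flat dominant seventh flat five.
- root: B-flat
- major 3rd: D
- diminished 5th: F-flat
- minor 7th: A-flat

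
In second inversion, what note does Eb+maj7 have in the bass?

Eb+maj7 in root position is Eb–G–B–D.
Second inversion places the fifth in the bass, which is B.

B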